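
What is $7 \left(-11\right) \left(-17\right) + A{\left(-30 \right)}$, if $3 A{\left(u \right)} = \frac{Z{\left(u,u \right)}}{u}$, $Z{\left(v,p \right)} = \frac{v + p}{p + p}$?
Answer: $\frac{117809}{90} \approx 1309.0$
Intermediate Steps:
$Z{\left(v,p \right)} = \frac{p + v}{2 p}$
$A{\left(u \right)} = \frac{1}{3 u}$ ($A{\left(u \right)} = \frac{\frac{u + u}{2 u} \frac{1}{u}}{3} = \frac{\frac{2 u}{2 u} \frac{1}{u}}{3} = \frac{1 \frac{1}{u}}{3} = \frac{1}{3 u}$)
$7 \left(-11\right) \left(-17\right) + A{\left(-30 \right)} = 7 \left(-11\right) \left(-17\right) + \frac{1}{3 \left(-30\right)} = \left(-77\right) \left(-17\right) + \frac{1}{3} \left(- \frac{1}{30}\right) = 1309 - \frac{1}{90} = \frac{117809}{90}$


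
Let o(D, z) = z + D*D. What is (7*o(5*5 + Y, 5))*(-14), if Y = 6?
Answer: -94668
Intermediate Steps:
o(D, z) = z + D²
(7*o(5*5 + Y, 5))*(-14) = (7*(5 + (5*5 + 6)²))*(-14) = (7*(5 + (25 + 6)²))*(-14) = (7*(5 + 31²))*(-14) = (7*(5 + 961))*(-14) = (7*966)*(-14) = 6762*(-14) = -94668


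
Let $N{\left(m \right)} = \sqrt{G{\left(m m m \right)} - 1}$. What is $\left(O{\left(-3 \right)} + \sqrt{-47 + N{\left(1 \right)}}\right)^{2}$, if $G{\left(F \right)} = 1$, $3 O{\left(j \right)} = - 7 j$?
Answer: $\left(7 + i \sqrt{47}\right)^{2} \approx 2.0 + 95.979 i$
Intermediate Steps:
$O{\left(j \right)} = - \frac{7 j}{3}$ ($O{\left(j \right)} = \frac{\left(-7\right) j}{3} = - \frac{7 j}{3}$)
$N{\left(m \right)} = 0$ ($N{\left(m \right)} = \sqrt{1 - 1} = \sqrt{0} = 0$)
$\left(O{\left(-3 \right)} + \sqrt{-47 + N{\left(1 \right)}}\right)^{2} = \left(\left(- \frac{7}{3}\right) \left(-3\right) + \sqrt{-47 + 0}\right)^{2} = \left(7 + \sqrt{-47}\right)^{2} = \left(7 + i \sqrt{47}\right)^{2}$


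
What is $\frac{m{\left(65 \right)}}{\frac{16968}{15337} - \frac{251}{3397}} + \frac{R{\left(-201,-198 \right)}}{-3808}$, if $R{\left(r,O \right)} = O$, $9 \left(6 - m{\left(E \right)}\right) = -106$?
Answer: $\frac{2274229606097}{131679655632} \approx 17.271$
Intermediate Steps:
$m{\left(E \right)} = \frac{160}{9}$ ($m{\left(E \right)} = 6 - - \frac{106}{9} = 6 + \frac{106}{9} = \frac{160}{9}$)
$\frac{m{\left(65 \right)}}{\frac{16968}{15337} - \frac{251}{3397}} + \frac{R{\left(-201,-198 \right)}}{-3808} = \frac{160}{9 \left(\frac{16968}{15337} - \frac{251}{3397}\right)} - \frac{198}{-3808} = \frac{160}{9 \left(16968 \cdot \frac{1}{15337} - \frac{251}{3397}\right)} - - \frac{99}{1904} = \frac{160}{9 \left(\frac{2424}{2191} - \frac{251}{3397}\right)} + \frac{99}{1904} = \frac{160}{9 \cdot \frac{7684387}{7442827}} + \frac{99}{1904} = \frac{160}{9} \cdot \frac{7442827}{7684387} + \frac{99}{1904} = \frac{1190852320}{69159483} + \frac{99}{1904} = \frac{2274229606097}{131679655632}$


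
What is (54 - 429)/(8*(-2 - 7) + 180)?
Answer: -125/36 ≈ -3.4722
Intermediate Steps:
(54 - 429)/(8*(-2 - 7) + 180) = -375/(8*(-9) + 180) = -375/(-72 + 180) = -375/108 = -375*1/108 = -125/36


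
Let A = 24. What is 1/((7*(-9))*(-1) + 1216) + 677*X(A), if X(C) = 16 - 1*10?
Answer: 5195299/1279 ≈ 4062.0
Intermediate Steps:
X(C) = 6 (X(C) = 16 - 10 = 6)
1/((7*(-9))*(-1) + 1216) + 677*X(A) = 1/((7*(-9))*(-1) + 1216) + 677*6 = 1/(-63*(-1) + 1216) + 4062 = 1/(63 + 1216) + 4062 = 1/1279 + 4062 = 5195299/1279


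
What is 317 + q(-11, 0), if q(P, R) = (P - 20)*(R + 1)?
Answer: 286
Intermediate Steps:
q(P, R) = (1 + R)*(-20 + P) (q(P, R) = (-20 + P)*(1 + R) = (1 + R)*(-20 + P))
317 + q(-11, 0) = 317 + (-20 - 11 - 20*0 - 11*0) = 317 + (-20 - 11 + 0 + 0) = 317 - 31 = 286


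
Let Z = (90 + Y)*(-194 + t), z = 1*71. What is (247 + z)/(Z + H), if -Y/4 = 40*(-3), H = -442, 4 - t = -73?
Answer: -159/33566 ≈ -0.0047369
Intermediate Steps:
t = 77 (t = 4 - 1*(-73) = 4 + 73 = 77)
z = 71
Y = 480 (Y = -160*(-3) = -4*(-120) = 480)
Z = -66690 (Z = (90 + 480)*(-194 + 77) = 570*(-117) = -66690)
(247 + z)/(Z + H) = (247 + 71)/(-66690 - 442) = 318/(-67132) = 318*(-1/67132) = -159/33566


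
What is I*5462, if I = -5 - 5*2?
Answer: -81930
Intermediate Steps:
I = -15 (I = -5 - 10 = -15)
I*5462 = -15*5462 = -81930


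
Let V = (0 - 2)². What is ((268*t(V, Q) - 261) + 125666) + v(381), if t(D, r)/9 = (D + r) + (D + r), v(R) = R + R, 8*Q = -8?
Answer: 140639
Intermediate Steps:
Q = -1 (Q = (⅛)*(-8) = -1)
v(R) = 2*R
V = 4 (V = (-2)² = 4)
t(D, r) = 18*D + 18*r (t(D, r) = 9*((D + r) + (D + r)) = 9*(2*D + 2*r) = 18*D + 18*r)
((268*t(V, Q) - 261) + 125666) + v(381) = ((268*(18*4 + 18*(-1)) - 261) + 125666) + 2*381 = ((268*(72 - 18) - 261) + 125666) + 762 = ((268*54 - 261) + 125666) + 762 = ((14472 - 261) + 125666) + 762 = (14211 + 125666) + 762 = 139877 + 762 = 140639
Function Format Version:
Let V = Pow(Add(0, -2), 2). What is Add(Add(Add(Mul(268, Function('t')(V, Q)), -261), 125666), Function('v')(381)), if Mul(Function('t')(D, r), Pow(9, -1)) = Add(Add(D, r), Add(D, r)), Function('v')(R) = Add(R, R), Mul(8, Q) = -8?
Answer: 140639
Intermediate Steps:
Q = -1 (Q = Mul(Rational(1, 8), -8) = -1)
Function('v')(R) = Mul(2, R)
V = 4 (V = Pow(-2, 2) = 4)
Function('t')(D, r) = Add(Mul(18, D), Mul(18, r)) (Function('t')(D, r) = Mul(9, Add(Add(D, r), Add(D, r))) = Mul(9, Add(Mul(2, D), Mul(2, r))) = Add(Mul(18, D), Mul(18, r)))
Add(Add(Add(Mul(268, Function('t')(V, Q)), -261), 125666), Function('v')(381)) = Add(Add(Add(Mul(268, Add(Mul(18, 4), Mul(18, -1))), -261), 125666), Mul(2, 381)) = Add(Add(Add(Mul(268, Add(72, -18)), -261), 125666), 762) = Add(Add(Add(Mul(268, 54), -261), 125666), 762) = Add(Add(Add(14472, -261), 125666), 762) = Add(Add(14211, 125666), 762) = Add(139877, 762) = 140639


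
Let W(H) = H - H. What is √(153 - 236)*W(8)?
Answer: 0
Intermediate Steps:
W(H) = 0
√(153 - 236)*W(8) = √(153 - 236)*0 = √(-83)*0 = (I*√83)*0 = 0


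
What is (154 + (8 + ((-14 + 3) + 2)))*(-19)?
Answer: -2907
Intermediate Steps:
(154 + (8 + ((-14 + 3) + 2)))*(-19) = (154 + (8 + (-11 + 2)))*(-19) = (154 + (8 - 9))*(-19) = (154 - 1)*(-19) = 153*(-19) = -2907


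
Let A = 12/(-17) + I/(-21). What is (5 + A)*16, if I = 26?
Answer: 17456/357 ≈ 48.896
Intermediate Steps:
A = -694/357 (A = 12/(-17) + 26/(-21) = 12*(-1/17) + 26*(-1/21) = -12/17 - 26/21 = -694/357 ≈ -1.9440)
(5 + A)*16 = (5 - 694/357)*16 = (1091/357)*16 = 17456/357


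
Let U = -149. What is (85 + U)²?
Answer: 4096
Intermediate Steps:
(85 + U)² = (85 - 149)² = (-64)² = 4096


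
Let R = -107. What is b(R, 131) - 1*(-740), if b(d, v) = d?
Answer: 633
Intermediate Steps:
b(R, 131) - 1*(-740) = -107 - 1*(-740) = -107 + 740 = 633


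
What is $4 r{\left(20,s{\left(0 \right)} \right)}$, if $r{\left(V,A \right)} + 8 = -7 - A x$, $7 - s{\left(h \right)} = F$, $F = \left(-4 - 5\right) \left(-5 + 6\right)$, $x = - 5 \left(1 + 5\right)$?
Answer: $1860$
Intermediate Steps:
$x = -30$ ($x = \left(-5\right) 6 = -30$)
$F = -9$ ($F = \left(-9\right) 1 = -9$)
$s{\left(h \right)} = 16$ ($s{\left(h \right)} = 7 - -9 = 7 + 9 = 16$)
$r{\left(V,A \right)} = -15 + 30 A$ ($r{\left(V,A \right)} = -8 - \left(7 + A \left(-30\right)\right) = -8 - \left(7 - 30 A\right) = -8 + \left(-7 + 30 A\right) = -15 + 30 A$)
$4 r{\left(20,s{\left(0 \right)} \right)} = 4 \left(-15 + 30 \cdot 16\right) = 4 \left(-15 + 480\right) = 4 \cdot 465 = 1860$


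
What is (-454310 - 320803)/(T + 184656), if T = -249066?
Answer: 258371/21470 ≈ 12.034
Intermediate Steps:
(-454310 - 320803)/(T + 184656) = (-454310 - 320803)/(-249066 + 184656) = -775113/(-64410) = -775113*(-1/64410) = 258371/21470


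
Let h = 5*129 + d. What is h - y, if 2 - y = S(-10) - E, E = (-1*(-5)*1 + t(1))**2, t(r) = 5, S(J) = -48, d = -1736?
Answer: -1241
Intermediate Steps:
E = 100 (E = (-1*(-5)*1 + 5)**2 = (5*1 + 5)**2 = (5 + 5)**2 = 10**2 = 100)
h = -1091 (h = 5*129 - 1736 = 645 - 1736 = -1091)
y = 150 (y = 2 - (-48 - 1*100) = 2 - (-48 - 100) = 2 - 1*(-148) = 2 + 148 = 150)
h - y = -1091 - 1*150 = -1091 - 150 = -1241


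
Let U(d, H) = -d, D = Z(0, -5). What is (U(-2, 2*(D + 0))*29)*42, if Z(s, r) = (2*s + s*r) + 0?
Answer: 2436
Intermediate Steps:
Z(s, r) = 2*s + r*s (Z(s, r) = (2*s + r*s) + 0 = 2*s + r*s)
D = 0 (D = 0*(2 - 5) = 0*(-3) = 0)
(U(-2, 2*(D + 0))*29)*42 = (-1*(-2)*29)*42 = (2*29)*42 = 58*42 = 2436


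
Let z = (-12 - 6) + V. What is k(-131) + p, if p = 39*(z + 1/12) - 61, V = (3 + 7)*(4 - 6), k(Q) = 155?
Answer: -5539/4 ≈ -1384.8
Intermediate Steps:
V = -20 (V = 10*(-2) = -20)
z = -38 (z = (-12 - 6) - 20 = -18 - 20 = -38)
p = -6159/4 (p = 39*(-38 + 1/12) - 61 = 39*(-455/12) - 61 = -5915/4 - 61 = -6159/4 ≈ -1539.8)
k(-131) + p = 155 - 6159/4 = -5539/4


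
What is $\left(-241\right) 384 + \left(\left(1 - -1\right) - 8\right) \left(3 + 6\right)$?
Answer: $-92598$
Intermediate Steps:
$\left(-241\right) 384 + \left(\left(1 - -1\right) - 8\right) \left(3 + 6\right) = -92544 + \left(\left(1 + 1\right) - 8\right) 9 = -92544 + \left(2 - 8\right) 9 = -92544 - 54 = -92598$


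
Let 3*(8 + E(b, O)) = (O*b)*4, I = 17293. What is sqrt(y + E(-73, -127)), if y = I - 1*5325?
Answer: 2*sqrt(54723)/3 ≈ 155.95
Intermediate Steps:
E(b, O) = -8 + 4*O*b/3 (E(b, O) = -8 + ((O*b)*4)/3 = -8 + (4*O*b)/3 = -8 + 4*O*b/3)
y = 11968 (y = 17293 - 1*5325 = 17293 - 5325 = 11968)
sqrt(y + E(-73, -127)) = sqrt(11968 + (-8 + (4/3)*(-127)*(-73))) = sqrt(11968 + (-8 + 37084/3)) = sqrt(11968 + 37060/3) = sqrt(72964/3) = 2*sqrt(54723)/3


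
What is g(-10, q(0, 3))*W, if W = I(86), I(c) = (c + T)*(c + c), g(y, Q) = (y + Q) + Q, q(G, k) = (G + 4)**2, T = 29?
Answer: 435160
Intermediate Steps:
q(G, k) = (4 + G)**2
g(y, Q) = y + 2*Q (g(y, Q) = (Q + y) + Q = y + 2*Q)
I(c) = 2*c*(29 + c) (I(c) = (c + 29)*(c + c) = (29 + c)*(2*c) = 2*c*(29 + c))
W = 19780 (W = 2*86*(29 + 86) = 2*86*115 = 19780)
g(-10, q(0, 3))*W = (-10 + 2*(4 + 0)**2)*19780 = (-10 + 2*4**2)*19780 = (-10 + 2*16)*19780 = (-10 + 32)*19780 = 22*19780 = 435160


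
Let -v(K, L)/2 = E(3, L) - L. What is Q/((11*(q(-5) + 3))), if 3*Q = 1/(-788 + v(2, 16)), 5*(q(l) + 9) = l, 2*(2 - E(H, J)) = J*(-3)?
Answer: 1/186648 ≈ 5.3577e-6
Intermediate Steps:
E(H, J) = 2 + 3*J/2 (E(H, J) = 2 - J*(-3)/2 = 2 - (-3)*J/2 = 2 + 3*J/2)
q(l) = -9 + l/5
v(K, L) = -4 - L (v(K, L) = -2*((2 + 3*L/2) - L) = -2*(2 + L/2) = -4 - L)
Q = -1/2424 (Q = 1/(3*(-788 + (-4 - 1*16))) = 1/(3*(-788 + (-4 - 16))) = 1/(3*(-788 - 20)) = (1/3)/(-808) = (1/3)*(-1/808) = -1/2424 ≈ -0.00041254)
Q/((11*(q(-5) + 3))) = -1/(11*((-9 + (1/5)*(-5)) + 3))/2424 = -1/(11*((-9 - 1) + 3))/2424 = -1/(11*(-10 + 3))/2424 = -1/(2424*(11*(-7))) = -1/2424/(-77) = -1/2424*(-1/77) = 1/186648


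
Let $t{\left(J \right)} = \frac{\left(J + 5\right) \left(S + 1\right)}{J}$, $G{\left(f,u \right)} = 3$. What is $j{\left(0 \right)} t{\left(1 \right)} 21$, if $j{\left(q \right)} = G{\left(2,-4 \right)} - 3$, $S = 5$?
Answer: $0$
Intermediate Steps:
$t{\left(J \right)} = \frac{30 + 6 J}{J}$ ($t{\left(J \right)} = \frac{\left(J + 5\right) \left(5 + 1\right)}{J} = \frac{\left(5 + J\right) 6}{J} = \frac{30 + 6 J}{J}$)
$j{\left(q \right)} = 0$ ($j{\left(q \right)} = 3 - 3 = 0$)
$j{\left(0 \right)} t{\left(1 \right)} 21 = 0 \left(6 + \frac{30}{1}\right) 21 = 0 \left(6 + 30 \cdot 1\right) 21 = 0 \left(6 + 30\right) 21 = 0 \cdot 36 \cdot 21 = 0 \cdot 21 = 0$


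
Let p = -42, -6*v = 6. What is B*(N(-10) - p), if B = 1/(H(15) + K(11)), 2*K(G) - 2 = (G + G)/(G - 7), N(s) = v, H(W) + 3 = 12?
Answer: 164/51 ≈ 3.2157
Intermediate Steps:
v = -1 (v = -⅙*6 = -1)
H(W) = 9 (H(W) = -3 + 12 = 9)
N(s) = -1
K(G) = 1 + G/(-7 + G) (K(G) = 1 + ((G + G)/(G - 7))/2 = 1 + ((2*G)/(-7 + G))/2 = 1 + (2*G/(-7 + G))/2 = 1 + G/(-7 + G))
B = 4/51 (B = 1/(9 + (-7 + 2*11)/(-7 + 11)) = 1/(9 + (-7 + 22)/4) = 1/(9 + (¼)*15) = 1/(9 + 15/4) = 1/(51/4) = 4/51 ≈ 0.078431)
B*(N(-10) - p) = 4*(-1 - 1*(-42))/51 = 4*(-1 + 42)/51 = (4/51)*41 = 164/51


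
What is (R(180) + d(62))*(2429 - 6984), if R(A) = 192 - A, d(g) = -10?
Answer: -9110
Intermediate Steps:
(R(180) + d(62))*(2429 - 6984) = ((192 - 1*180) - 10)*(2429 - 6984) = ((192 - 180) - 10)*(-4555) = (12 - 10)*(-4555) = 2*(-4555) = -9110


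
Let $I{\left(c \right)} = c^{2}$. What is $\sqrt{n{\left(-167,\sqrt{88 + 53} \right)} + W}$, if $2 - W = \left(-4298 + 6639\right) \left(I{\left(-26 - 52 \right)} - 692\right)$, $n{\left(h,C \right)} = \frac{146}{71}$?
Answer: $\frac{4 i \sqrt{3976929319}}{71} \approx 3552.8 i$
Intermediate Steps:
$n{\left(h,C \right)} = \frac{146}{71}$ ($n{\left(h,C \right)} = 146 \cdot \frac{1}{71} = \frac{146}{71}$)
$W = -12622670$ ($W = 2 - \left(-4298 + 6639\right) \left(\left(-26 - 52\right)^{2} - 692\right) = 2 - 2341 \left(\left(-78\right)^{2} - 692\right) = 2 - 2341 \left(6084 - 692\right) = 2 - 2341 \cdot 5392 = 2 - 12622672 = -12622670$)
$\sqrt{n{\left(-167,\sqrt{88 + 53} \right)} + W} = \sqrt{\frac{146}{71} - 12622670} = \sqrt{- \frac{896209424}{71}} = \frac{4 i \sqrt{3976929319}}{71}$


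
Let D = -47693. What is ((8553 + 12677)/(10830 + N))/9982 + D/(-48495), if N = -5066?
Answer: 124777537487/126828197580 ≈ 0.98383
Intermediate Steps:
((8553 + 12677)/(10830 + N))/9982 + D/(-48495) = ((8553 + 12677)/(10830 - 5066))/9982 - 47693/(-48495) = (21230/5764)*(1/9982) - 47693*(-1/48495) = (21230*(1/5764))*(1/9982) + 47693/48495 = (965/262)*(1/9982) + 47693/48495 = 965/2615284 + 47693/48495 = 124777537487/126828197580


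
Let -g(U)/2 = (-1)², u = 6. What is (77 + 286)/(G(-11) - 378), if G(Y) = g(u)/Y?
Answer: -3993/4156 ≈ -0.96078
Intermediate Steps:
g(U) = -2 (g(U) = -2*(-1)² = -2*1 = -2)
G(Y) = -2/Y
(77 + 286)/(G(-11) - 378) = (77 + 286)/(-2/(-11) - 378) = 363/(-2*(-1/11) - 378) = 363/(2/11 - 378) = 363/(-4156/11) = 363*(-11/4156) = -3993/4156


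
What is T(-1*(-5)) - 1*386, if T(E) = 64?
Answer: -322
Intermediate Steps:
T(-1*(-5)) - 1*386 = 64 - 1*386 = 64 - 386 = -322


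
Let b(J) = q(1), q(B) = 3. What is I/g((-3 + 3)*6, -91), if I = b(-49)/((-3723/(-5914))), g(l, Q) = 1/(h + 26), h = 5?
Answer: 183334/1241 ≈ 147.73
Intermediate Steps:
b(J) = 3
g(l, Q) = 1/31 (g(l, Q) = 1/(5 + 26) = 1/31)
I = 5914/1241 (I = 3/((-3723/(-5914))) = 3/((-3723*(-1/5914))) = 3/(3723/5914) = 3*(5914/3723) = 5914/1241 ≈ 4.7655)
I/g((-3 + 3)*6, -91) = 5914/(1241*(1/31)) = (5914/1241)*31 = 183334/1241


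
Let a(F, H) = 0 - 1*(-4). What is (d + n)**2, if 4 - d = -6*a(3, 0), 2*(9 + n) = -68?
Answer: 225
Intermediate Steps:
n = -43 (n = -9 + (1/2)*(-68) = -9 - 34 = -43)
a(F, H) = 4 (a(F, H) = 0 + 4 = 4)
d = 28 (d = 4 - (-6)*4 = 4 - 1*(-24) = 4 + 24 = 28)
(d + n)**2 = (28 - 43)**2 = (-15)**2 = 225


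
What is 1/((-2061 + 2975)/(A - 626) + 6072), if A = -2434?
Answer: 1530/9289703 ≈ 0.00016470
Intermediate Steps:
1/((-2061 + 2975)/(A - 626) + 6072) = 1/((-2061 + 2975)/(-2434 - 626) + 6072) = 1/(914/(-3060) + 6072) = 1/(914*(-1/3060) + 6072) = 1/(-457/1530 + 6072) = 1/(9289703/1530) = 1530/9289703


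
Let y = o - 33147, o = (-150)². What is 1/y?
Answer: -1/10647 ≈ -9.3923e-5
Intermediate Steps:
o = 22500
y = -10647 (y = 22500 - 33147 = -10647)
1/y = 1/(-10647) = -1/10647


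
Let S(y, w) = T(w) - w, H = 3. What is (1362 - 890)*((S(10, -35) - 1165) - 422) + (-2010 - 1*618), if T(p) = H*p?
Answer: -784732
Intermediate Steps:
T(p) = 3*p
S(y, w) = 2*w (S(y, w) = 3*w - w = 2*w)
(1362 - 890)*((S(10, -35) - 1165) - 422) + (-2010 - 1*618) = (1362 - 890)*((2*(-35) - 1165) - 422) + (-2010 - 1*618) = 472*((-70 - 1165) - 422) + (-2010 - 618) = 472*(-1235 - 422) - 2628 = 472*(-1657) - 2628 = -782104 - 2628 = -784732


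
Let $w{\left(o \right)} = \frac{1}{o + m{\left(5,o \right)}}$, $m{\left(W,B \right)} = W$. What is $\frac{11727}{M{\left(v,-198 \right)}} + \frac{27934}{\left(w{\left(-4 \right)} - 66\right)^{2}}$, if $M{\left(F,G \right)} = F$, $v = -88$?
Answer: $- \frac{47088383}{371800} \approx -126.65$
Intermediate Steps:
$w{\left(o \right)} = \frac{1}{5 + o}$ ($w{\left(o \right)} = \frac{1}{o + 5} = \frac{1}{5 + o}$)
$\frac{11727}{M{\left(v,-198 \right)}} + \frac{27934}{\left(w{\left(-4 \right)} - 66\right)^{2}} = \frac{11727}{-88} + \frac{27934}{\left(\frac{1}{5 - 4} - 66\right)^{2}} = 11727 \left(- \frac{1}{88}\right) + \frac{27934}{\left(1^{-1} - 66\right)^{2}} = - \frac{11727}{88} + \frac{27934}{\left(1 - 66\right)^{2}} = - \frac{11727}{88} + \frac{27934}{\left(-65\right)^{2}} = - \frac{11727}{88} + \frac{27934}{4225} = - \frac{47088383}{371800}$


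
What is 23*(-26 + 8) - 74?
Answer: -488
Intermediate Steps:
23*(-26 + 8) - 74 = 23*(-18) - 74 = -414 - 74 = -488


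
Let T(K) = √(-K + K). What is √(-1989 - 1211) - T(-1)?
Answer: 40*I*√2 ≈ 56.569*I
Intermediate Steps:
T(K) = 0 (T(K) = √0 = 0)
√(-1989 - 1211) - T(-1) = √(-1989 - 1211) - 1*0 = √(-3200) + 0 = 40*I*√2 + 0 = 40*I*√2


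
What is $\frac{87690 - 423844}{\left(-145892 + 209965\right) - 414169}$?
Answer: $\frac{168077}{175048} \approx 0.96018$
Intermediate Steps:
$\frac{87690 - 423844}{\left(-145892 + 209965\right) - 414169} = - \frac{336154}{64073 - 414169} = - \frac{336154}{-350096} = \left(-336154\right) \left(- \frac{1}{350096}\right) = \frac{168077}{175048}$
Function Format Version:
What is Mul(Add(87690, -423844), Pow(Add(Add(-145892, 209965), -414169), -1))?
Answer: Rational(168077, 175048) ≈ 0.96018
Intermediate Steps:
Mul(Add(87690, -423844), Pow(Add(Add(-145892, 209965), -414169), -1)) = Mul(-336154, Pow(Add(64073, -414169), -1)) = Mul(-336154, Pow(-350096, -1)) = Mul(-336154, Rational(-1, 350096)) = Rational(168077, 175048)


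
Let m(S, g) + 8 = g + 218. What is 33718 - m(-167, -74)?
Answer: 33582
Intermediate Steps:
m(S, g) = 210 + g (m(S, g) = -8 + (g + 218) = -8 + (218 + g) = 210 + g)
33718 - m(-167, -74) = 33718 - (210 - 74) = 33718 - 1*136 = 33718 - 136 = 33582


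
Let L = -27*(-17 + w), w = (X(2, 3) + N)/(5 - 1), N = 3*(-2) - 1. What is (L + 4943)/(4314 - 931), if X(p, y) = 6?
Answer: 21635/13532 ≈ 1.5988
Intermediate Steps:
N = -7 (N = -6 - 1 = -7)
w = -1/4 (w = (6 - 7)/(5 - 1) = -1/4 ≈ -0.25000)
L = 1863/4 (L = -27*(-17 - 1/4) = -27*(-69/4) = 1863/4 ≈ 465.75)
(L + 4943)/(4314 - 931) = (1863/4 + 4943)/(4314 - 931) = (21635/4)/3383 = (21635/4)*(1/3383) = 21635/13532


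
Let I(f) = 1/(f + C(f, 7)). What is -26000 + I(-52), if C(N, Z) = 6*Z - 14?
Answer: -624001/24 ≈ -26000.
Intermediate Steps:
C(N, Z) = -14 + 6*Z
I(f) = 1/(28 + f) (I(f) = 1/(f + (-14 + 6*7)) = 1/(f + (-14 + 42)) = 1/(f + 28) = 1/(28 + f))
-26000 + I(-52) = -26000 + 1/(28 - 52) = -26000 + 1/(-24) = -26000 - 1/24 = -624001/24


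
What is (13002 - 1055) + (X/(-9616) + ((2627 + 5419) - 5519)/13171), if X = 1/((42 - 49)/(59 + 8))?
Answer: 10591979187225/886566352 ≈ 11947.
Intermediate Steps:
X = -67/7 (X = 1/(-7/67) = -67/7 ≈ -9.5714)
(13002 - 1055) + (X/(-9616) + ((2627 + 5419) - 5519)/13171) = (13002 - 1055) + (-67/7/(-9616) + ((2627 + 5419) - 5519)/13171) = 11947 + (-67/7*(-1/9616) + (8046 - 5519)*(1/13171)) = 11947 + (67/67312 + 2527*(1/13171)) = 11947 + (67/67312 + 2527/13171) = 11947 + 170979881/886566352 = 10591979187225/886566352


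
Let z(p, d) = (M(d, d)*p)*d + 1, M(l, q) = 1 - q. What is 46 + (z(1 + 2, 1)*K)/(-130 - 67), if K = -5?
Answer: 9067/197 ≈ 46.025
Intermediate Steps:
z(p, d) = 1 + d*p*(1 - d) (z(p, d) = ((1 - d)*p)*d + 1 = (p*(1 - d))*d + 1 = d*p*(1 - d) + 1 = 1 + d*p*(1 - d))
46 + (z(1 + 2, 1)*K)/(-130 - 67) = 46 + ((1 - 1*1*(1 + 2)*(-1 + 1))*(-5))/(-130 - 67) = 46 + ((1 - 1*1*3*0)*(-5))/(-197) = 46 - (1 + 0)*(-5)/197 = 46 - (-5)/197 = 46 - 1/197*(-5) = 46 + 5/197 = 9067/197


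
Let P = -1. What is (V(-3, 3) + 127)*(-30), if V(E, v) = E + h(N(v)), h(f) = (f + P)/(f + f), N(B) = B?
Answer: -3730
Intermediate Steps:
h(f) = (-1 + f)/(2*f) (h(f) = (f - 1)/(f + f) = (-1 + f)/((2*f)) = (-1 + f)*(1/(2*f)) = (-1 + f)/(2*f))
V(E, v) = E + (-1 + v)/(2*v)
(V(-3, 3) + 127)*(-30) = ((1/2 - 3 - 1/2/3) + 127)*(-30) = ((1/2 - 3 - 1/2*1/3) + 127)*(-30) = ((1/2 - 3 - 1/6) + 127)*(-30) = (-8/3 + 127)*(-30) = (373/3)*(-30) = -3730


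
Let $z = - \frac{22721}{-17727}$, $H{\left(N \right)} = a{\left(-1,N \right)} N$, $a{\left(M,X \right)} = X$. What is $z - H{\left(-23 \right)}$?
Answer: $- \frac{9354862}{17727} \approx -527.72$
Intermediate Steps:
$H{\left(N \right)} = N^{2}$ ($H{\left(N \right)} = N N = N^{2}$)
$z = \frac{22721}{17727}$ ($z = \left(-22721\right) \left(- \frac{1}{17727}\right) = \frac{22721}{17727} \approx 1.2817$)
$z - H{\left(-23 \right)} = \frac{22721}{17727} - \left(-23\right)^{2} = \frac{22721}{17727} - 529 = - \frac{9354862}{17727}$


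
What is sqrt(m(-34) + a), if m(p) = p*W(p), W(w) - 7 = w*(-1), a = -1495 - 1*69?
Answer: I*sqrt(2958) ≈ 54.388*I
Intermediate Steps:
a = -1564 (a = -1495 - 69 = -1564)
W(w) = 7 - w (W(w) = 7 + w*(-1) = 7 - w)
m(p) = p*(7 - p)
sqrt(m(-34) + a) = sqrt(-34*(7 - 1*(-34)) - 1564) = sqrt(-34*(7 + 34) - 1564) = sqrt(-34*41 - 1564) = sqrt(-1394 - 1564) = sqrt(-2958) = I*sqrt(2958)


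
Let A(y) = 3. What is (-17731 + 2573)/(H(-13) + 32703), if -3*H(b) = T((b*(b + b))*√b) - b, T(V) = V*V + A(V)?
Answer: -15158/527755 ≈ -0.028722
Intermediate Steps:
T(V) = 3 + V² (T(V) = V*V + 3 = V² + 3 = 3 + V²)
H(b) = -1 - 4*b⁵/3 + b/3 (H(b) = -((3 + ((b*(b + b))*√b)²) - b)/3 = -((3 + ((b*(2*b))*√b)²) - b)/3 = -((3 + ((2*b²)*√b)²) - b)/3 = -((3 + (2*b^(5/2))²) - b)/3 = -((3 + 4*b⁵) - b)/3 = -(3 - b + 4*b⁵)/3 = -1 - 4*b⁵/3 + b/3)
(-17731 + 2573)/(H(-13) + 32703) = (-17731 + 2573)/((-1 - 4/3*(-13)⁵ + (⅓)*(-13)) + 32703) = -15158/((-1 - 4/3*(-371293) - 13/3) + 32703) = -15158/((-1 + 1485172/3 - 13/3) + 32703) = -15158/(495052 + 32703) = -15158/527755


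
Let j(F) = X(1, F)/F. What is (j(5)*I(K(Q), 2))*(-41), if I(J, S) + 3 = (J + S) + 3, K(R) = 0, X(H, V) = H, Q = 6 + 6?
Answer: -82/5 ≈ -16.400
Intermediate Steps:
Q = 12
j(F) = 1/F
I(J, S) = J + S (I(J, S) = -3 + ((J + S) + 3) = -3 + (3 + J + S) = J + S)
(j(5)*I(K(Q), 2))*(-41) = ((0 + 2)/5)*(-41) = ((1/5)*2)*(-41) = (2/5)*(-41) = -82/5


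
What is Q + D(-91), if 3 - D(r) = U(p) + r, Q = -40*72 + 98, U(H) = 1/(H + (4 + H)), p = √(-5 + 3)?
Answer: (-5376*√2 + 10753*I)/(2*(√2 - 2*I)) ≈ -2688.2 + 0.11785*I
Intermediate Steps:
p = I*√2 (p = √(-2) = I*√2 ≈ 1.4142*I)
U(H) = 1/(4 + 2*H)
Q = -2782 (Q = -2880 + 98 = -2782)
D(r) = 3 - r - 1/(2*(2 + I*√2)) (D(r) = 3 - (1/(2*(2 + I*√2)) + r) = 3 - (r + 1/(2*(2 + I*√2))) = 3 + (-r - 1/(2*(2 + I*√2))) = 3 - r - 1/(2*(2 + I*√2)))
Q + D(-91) = -2782 + (17/6 - 1*(-91) + I*√2/12) = -2782 + (17/6 + 91 + I*√2/12) = -2782 + (563/6 + I*√2/12) = -16129/6 + I*√2/12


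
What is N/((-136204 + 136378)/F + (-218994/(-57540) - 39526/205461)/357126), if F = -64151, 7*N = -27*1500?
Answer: 261173968428714243210000/121981944171597211 ≈ 2.1411e+6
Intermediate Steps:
N = -40500/7 (N = (-27*1500)/7 = (1/7)*(-40500) = -40500/7 ≈ -5785.7)
N/((-136204 + 136378)/F + (-218994/(-57540) - 39526/205461)/357126) = -40500/(7*((-136204 + 136378)/(-64151) + (-218994/(-57540) - 39526/205461)/357126)) = -40500/(7*(174*(-1/64151) + (-218994*(-1/57540) - 39526*1/205461)*(1/357126))) = -40500/(7*(-174/64151 + (36499/9590 - 39526/205461)*(1/357126))) = -40500/(7*(-174/64151 + (7120066699/1970370990)*(1/357126))) = -40500/(7*(-174/64151 + 7120066699/703670710174740)) = -40500/(7*(-121981944171597211/45141179728419745740)) = -40500/7*(-45141179728419745740/121981944171597211) = 261173968428714243210000/121981944171597211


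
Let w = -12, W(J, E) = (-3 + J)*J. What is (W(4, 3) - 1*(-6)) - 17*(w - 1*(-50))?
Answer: -636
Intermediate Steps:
W(J, E) = J*(-3 + J)
(W(4, 3) - 1*(-6)) - 17*(w - 1*(-50)) = (4*(-3 + 4) - 1*(-6)) - 17*(-12 - 1*(-50)) = (4*1 + 6) - 17*(-12 + 50) = (4 + 6) - 17*38 = 10 - 646 = -636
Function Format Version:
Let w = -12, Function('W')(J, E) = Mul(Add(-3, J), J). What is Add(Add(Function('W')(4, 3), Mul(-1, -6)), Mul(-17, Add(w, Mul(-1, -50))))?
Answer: -636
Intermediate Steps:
Function('W')(J, E) = Mul(J, Add(-3, J))
Add(Add(Function('W')(4, 3), Mul(-1, -6)), Mul(-17, Add(w, Mul(-1, -50)))) = Add(Add(Mul(4, Add(-3, 4)), Mul(-1, -6)), Mul(-17, Add(-12, Mul(-1, -50)))) = Add(Add(Mul(4, 1), 6), Mul(-17, Add(-12, 50))) = Add(Add(4, 6), Mul(-17, 38)) = Add(10, -646) = -636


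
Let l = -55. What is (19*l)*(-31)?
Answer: 32395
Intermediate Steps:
(19*l)*(-31) = (19*(-55))*(-31) = -1045*(-31) = 32395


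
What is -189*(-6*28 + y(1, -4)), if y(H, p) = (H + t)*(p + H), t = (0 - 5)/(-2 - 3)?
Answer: 32886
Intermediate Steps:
t = 1 (t = -5/(-5) = -5*(-1/5) = 1)
y(H, p) = (1 + H)*(H + p) (y(H, p) = (H + 1)*(p + H) = (1 + H)*(H + p))
-189*(-6*28 + y(1, -4)) = -189*(-6*28 + (1 - 4 + 1**2 + 1*(-4))) = -189*(-168 + (1 - 4 + 1 - 4)) = -189*(-168 - 6) = -189*(-174) = 32886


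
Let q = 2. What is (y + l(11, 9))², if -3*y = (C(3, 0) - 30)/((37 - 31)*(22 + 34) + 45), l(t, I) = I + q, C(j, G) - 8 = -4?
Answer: 158734801/1306449 ≈ 121.50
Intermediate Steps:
C(j, G) = 4 (C(j, G) = 8 - 4 = 4)
l(t, I) = 2 + I (l(t, I) = I + 2 = 2 + I)
y = 26/1143 (y = -(4 - 30)/(3*((37 - 31)*(22 + 34) + 45)) = -(-26)/(3*(6*56 + 45)) = -(-26)/(3*(336 + 45)) = -(-26)/(3*381) = -⅓*(-26/381) = 26/1143 ≈ 0.022747)
(y + l(11, 9))² = (26/1143 + (2 + 9))² = (26/1143 + 11)² = (12599/1143)² = 158734801/1306449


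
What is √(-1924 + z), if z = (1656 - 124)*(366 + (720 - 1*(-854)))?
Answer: 2*√742539 ≈ 1723.4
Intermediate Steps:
z = 2972080 (z = 1532*(366 + (720 + 854)) = 1532*(366 + 1574) = 1532*1940 = 2972080)
√(-1924 + z) = √(-1924 + 2972080) = √2970156 = 2*√742539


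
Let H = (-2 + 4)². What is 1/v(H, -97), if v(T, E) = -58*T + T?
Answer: -1/228 ≈ -0.0043860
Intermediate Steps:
H = 4 (H = 2² = 4)
v(T, E) = -57*T
1/v(H, -97) = 1/(-57*4) = 1/(-228) = -1/228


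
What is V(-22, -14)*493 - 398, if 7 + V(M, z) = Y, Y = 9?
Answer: 588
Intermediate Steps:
V(M, z) = 2 (V(M, z) = -7 + 9 = 2)
V(-22, -14)*493 - 398 = 2*493 - 398 = 986 - 398 = 588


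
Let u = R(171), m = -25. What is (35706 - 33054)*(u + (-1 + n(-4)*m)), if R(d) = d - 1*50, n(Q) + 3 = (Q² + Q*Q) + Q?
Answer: -1339260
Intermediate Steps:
n(Q) = -3 + Q + 2*Q² (n(Q) = -3 + ((Q² + Q*Q) + Q) = -3 + ((Q² + Q²) + Q) = -3 + (2*Q² + Q) = -3 + (Q + 2*Q²) = -3 + Q + 2*Q²)
R(d) = -50 + d (R(d) = d - 50 = -50 + d)
u = 121 (u = -50 + 171 = 121)
(35706 - 33054)*(u + (-1 + n(-4)*m)) = (35706 - 33054)*(121 + (-1 + (-3 - 4 + 2*(-4)²)*(-25))) = 2652*(121 + (-1 + (-3 - 4 + 2*16)*(-25))) = 2652*(121 + (-1 + (-3 - 4 + 32)*(-25))) = 2652*(121 + (-1 + 25*(-25))) = 2652*(121 + (-1 - 625)) = 2652*(121 - 626) = 2652*(-505) = -1339260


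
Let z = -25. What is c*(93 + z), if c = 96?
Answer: 6528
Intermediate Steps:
c*(93 + z) = 96*(93 - 25) = 96*68 = 6528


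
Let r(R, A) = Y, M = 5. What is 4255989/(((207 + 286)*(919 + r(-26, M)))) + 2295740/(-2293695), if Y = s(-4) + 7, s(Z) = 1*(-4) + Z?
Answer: 64614432997/7689383118 ≈ 8.4031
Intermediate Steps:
s(Z) = -4 + Z
Y = -1 (Y = (-4 - 4) + 7 = -8 + 7 = -1)
r(R, A) = -1
4255989/(((207 + 286)*(919 + r(-26, M)))) + 2295740/(-2293695) = 4255989/(((207 + 286)*(919 - 1))) + 2295740/(-2293695) = 4255989/((493*918)) + 2295740*(-1/2293695) = 4255989/452574 - 459148/458739 = 4255989*(1/452574) - 459148/458739 = 1418663/150858 - 459148/458739 = 64614432997/7689383118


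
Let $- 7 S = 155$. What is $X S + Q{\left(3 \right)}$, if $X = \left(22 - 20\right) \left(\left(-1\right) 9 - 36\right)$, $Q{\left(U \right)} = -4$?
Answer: $\frac{13922}{7} \approx 1988.9$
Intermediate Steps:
$S = - \frac{155}{7}$ ($S = \left(- \frac{1}{7}\right) 155 = - \frac{155}{7} \approx -22.143$)
$X = -90$ ($X = 2 \left(-9 - 36\right) = 2 \left(-45\right) = -90$)
$X S + Q{\left(3 \right)} = \left(-90\right) \left(- \frac{155}{7}\right) - 4 = \frac{13950}{7} - 4 = \frac{13922}{7}$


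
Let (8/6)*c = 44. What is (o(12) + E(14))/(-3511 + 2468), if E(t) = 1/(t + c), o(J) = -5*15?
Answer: 3524/49021 ≈ 0.071887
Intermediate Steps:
c = 33 (c = (¾)*44 = 33)
o(J) = -75
E(t) = 1/(33 + t) (E(t) = 1/(t + 33) = 1/(33 + t))
(o(12) + E(14))/(-3511 + 2468) = (-75 + 1/(33 + 14))/(-3511 + 2468) = (-75 + 1/47)/(-1043) = (-75 + 1/47)*(-1/1043) = -3524/47*(-1/1043) = 3524/49021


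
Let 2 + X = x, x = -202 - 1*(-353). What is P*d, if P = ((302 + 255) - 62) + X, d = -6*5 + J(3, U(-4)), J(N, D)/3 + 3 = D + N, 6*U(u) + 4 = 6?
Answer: -18676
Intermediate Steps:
U(u) = 1/3 (U(u) = -2/3 + (1/6)*6 = -2/3 + 1 = 1/3)
J(N, D) = -9 + 3*D + 3*N (J(N, D) = -9 + 3*(D + N) = -9 + (3*D + 3*N) = -9 + 3*D + 3*N)
x = 151 (x = -202 + 353 = 151)
d = -29 (d = -6*5 + (-9 + 3*(1/3) + 3*3) = -30 + (-9 + 1 + 9) = -30 + 1 = -29)
X = 149 (X = -2 + 151 = 149)
P = 644 (P = ((302 + 255) - 62) + 149 = (557 - 62) + 149 = 495 + 149 = 644)
P*d = 644*(-29) = -18676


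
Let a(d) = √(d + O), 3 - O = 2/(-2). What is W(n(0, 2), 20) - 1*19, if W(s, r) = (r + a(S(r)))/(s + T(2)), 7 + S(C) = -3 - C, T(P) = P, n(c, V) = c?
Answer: -9 + I*√26/2 ≈ -9.0 + 2.5495*I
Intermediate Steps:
O = 4 (O = 3 - 2/(-2) = 3 - 2*(-1)/2 = 3 - 1*(-1) = 3 + 1 = 4)
S(C) = -10 - C (S(C) = -7 + (-3 - C) = -10 - C)
a(d) = √(4 + d) (a(d) = √(d + 4) = √(4 + d))
W(s, r) = (r + √(-6 - r))/(2 + s) (W(s, r) = (r + √(4 + (-10 - r)))/(s + 2) = (r + √(-6 - r))/(2 + s))
W(n(0, 2), 20) - 1*19 = (20 + √(-6 - 1*20))/(2 + 0) - 1*19 = (20 + √(-6 - 20))/2 - 19 = (20 + √(-26))/2 - 19 = (20 + I*√26)/2 - 19 = (10 + I*√26/2) - 19 = -9 + I*√26/2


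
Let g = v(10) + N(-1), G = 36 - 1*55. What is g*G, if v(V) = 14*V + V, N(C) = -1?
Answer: -2831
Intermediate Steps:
G = -19 (G = 36 - 55 = -19)
v(V) = 15*V
g = 149 (g = 15*10 - 1 = 150 - 1 = 149)
g*G = 149*(-19) = -2831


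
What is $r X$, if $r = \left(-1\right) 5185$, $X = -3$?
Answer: $15555$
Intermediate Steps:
$r = -5185$
$r X = \left(-5185\right) \left(-3\right) = 15555$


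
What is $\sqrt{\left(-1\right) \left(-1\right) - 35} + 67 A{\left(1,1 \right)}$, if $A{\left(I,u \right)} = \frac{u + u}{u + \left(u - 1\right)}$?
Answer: $134 + i \sqrt{34} \approx 134.0 + 5.831 i$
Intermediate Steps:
$A{\left(I,u \right)} = \frac{2 u}{-1 + 2 u}$ ($A{\left(I,u \right)} = \frac{2 u}{u + \left(-1 + u\right)} = \frac{2 u}{-1 + 2 u}$)
$\sqrt{\left(-1\right) \left(-1\right) - 35} + 67 A{\left(1,1 \right)} = \sqrt{\left(-1\right) \left(-1\right) - 35} + 67 \cdot 2 \cdot 1 \frac{1}{-1 + 2 \cdot 1} = \sqrt{1 - 35} + 67 \cdot 2 \cdot 1 \frac{1}{-1 + 2} = \sqrt{-34} + 67 \cdot 2 \cdot 1 \cdot 1^{-1} = i \sqrt{34} + 67 \cdot 2 \cdot 1 \cdot 1 = i \sqrt{34} + 67 \cdot 2 = i \sqrt{34} + 134 = 134 + i \sqrt{34}$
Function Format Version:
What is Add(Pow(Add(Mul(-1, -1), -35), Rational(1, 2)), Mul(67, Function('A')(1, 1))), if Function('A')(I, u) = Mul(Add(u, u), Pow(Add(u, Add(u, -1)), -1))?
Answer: Add(134, Mul(I, Pow(34, Rational(1, 2)))) ≈ Add(134.00, Mul(5.8310, I))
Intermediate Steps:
Function('A')(I, u) = Mul(2, u, Pow(Add(-1, Mul(2, u)), -1)) (Function('A')(I, u) = Mul(Mul(2, u), Pow(Add(u, Add(-1, u)), -1)) = Mul(Mul(2, u), Pow(Add(-1, Mul(2, u)), -1)) = Mul(2, u, Pow(Add(-1, Mul(2, u)), -1)))
Add(Pow(Add(Mul(-1, -1), -35), Rational(1, 2)), Mul(67, Function('A')(1, 1))) = Add(Pow(Add(Mul(-1, -1), -35), Rational(1, 2)), Mul(67, Mul(2, 1, Pow(Add(-1, Mul(2, 1)), -1)))) = Add(Pow(Add(1, -35), Rational(1, 2)), Mul(67, Mul(2, 1, Pow(Add(-1, 2), -1)))) = Add(Pow(-34, Rational(1, 2)), Mul(67, Mul(2, 1, Pow(1, -1)))) = Add(Mul(I, Pow(34, Rational(1, 2))), Mul(67, Mul(2, 1, 1))) = Add(Mul(I, Pow(34, Rational(1, 2))), Mul(67, 2)) = Add(Mul(I, Pow(34, Rational(1, 2))), 134) = Add(134, Mul(I, Pow(34, Rational(1, 2))))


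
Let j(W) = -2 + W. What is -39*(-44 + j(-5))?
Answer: 1989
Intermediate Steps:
-39*(-44 + j(-5)) = -39*(-44 + (-2 - 5)) = -39*(-44 - 7) = -39*(-51) = 1989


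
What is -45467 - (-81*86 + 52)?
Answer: -38553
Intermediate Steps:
-45467 - (-81*86 + 52) = -45467 - (-6966 + 52) = -45467 - 1*(-6914) = -45467 + 6914 = -38553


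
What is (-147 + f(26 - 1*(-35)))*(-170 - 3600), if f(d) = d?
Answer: 324220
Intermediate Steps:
(-147 + f(26 - 1*(-35)))*(-170 - 3600) = (-147 + (26 - 1*(-35)))*(-170 - 3600) = (-147 + (26 + 35))*(-3770) = (-147 + 61)*(-3770) = -86*(-3770) = 324220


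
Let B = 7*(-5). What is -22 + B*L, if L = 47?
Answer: -1667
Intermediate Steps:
B = -35
-22 + B*L = -22 - 35*47 = -22 - 1645 = -1667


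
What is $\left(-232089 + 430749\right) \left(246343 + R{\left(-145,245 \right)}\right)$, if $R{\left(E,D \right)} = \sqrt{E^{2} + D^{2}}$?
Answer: $48938500380 + 993300 \sqrt{3242} \approx 4.8995 \cdot 10^{10}$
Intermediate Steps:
$R{\left(E,D \right)} = \sqrt{D^{2} + E^{2}}$
$\left(-232089 + 430749\right) \left(246343 + R{\left(-145,245 \right)}\right) = \left(-232089 + 430749\right) \left(246343 + \sqrt{245^{2} + \left(-145\right)^{2}}\right) = 198660 \left(246343 + \sqrt{60025 + 21025}\right) = 198660 \left(246343 + \sqrt{81050}\right) = 198660 \left(246343 + 5 \sqrt{3242}\right) = 48938500380 + 993300 \sqrt{3242}$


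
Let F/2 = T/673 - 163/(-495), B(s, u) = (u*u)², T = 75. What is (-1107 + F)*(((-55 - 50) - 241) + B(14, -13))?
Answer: -21003747429/673 ≈ -3.1209e+7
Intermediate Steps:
B(s, u) = u⁴ (B(s, u) = (u²)² = u⁴)
F = 293648/333135 (F = 2*(75/673 - 163/(-495)) = 2*(75*(1/673) - 163*(-1/495)) = 2*(75/673 + 163/495) = 2*(146824/333135) = 293648/333135 ≈ 0.88147)
(-1107 + F)*(((-55 - 50) - 241) + B(14, -13)) = (-1107 + 293648/333135)*(((-55 - 50) - 241) + (-13)⁴) = -368486797*((-105 - 241) + 28561)/333135 = -368486797*(-346 + 28561)/333135 = -368486797/333135*28215 = -21003747429/673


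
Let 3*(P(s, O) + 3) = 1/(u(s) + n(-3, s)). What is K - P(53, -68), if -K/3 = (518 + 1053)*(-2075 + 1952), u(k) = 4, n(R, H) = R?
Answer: 1739105/3 ≈ 5.7970e+5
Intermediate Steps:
K = 579699 (K = -3*(518 + 1053)*(-2075 + 1952) = -4713*(-123) = -3*(-193233) = 579699)
P(s, O) = -8/3 (P(s, O) = -3 + 1/(3*(4 - 3)) = -3 + (1/3)/1 = -3 + (1/3)*1 = -3 + 1/3 = -8/3)
K - P(53, -68) = 579699 - 1*(-8/3) = 579699 + 8/3 = 1739105/3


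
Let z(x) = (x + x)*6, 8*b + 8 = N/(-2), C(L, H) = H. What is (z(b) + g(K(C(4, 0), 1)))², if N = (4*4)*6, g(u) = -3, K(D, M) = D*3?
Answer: 7569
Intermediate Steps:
K(D, M) = 3*D
N = 96 (N = 16*6 = 96)
b = -7 (b = -1 + (96/(-2))/8 = -1 + (96*(-½))/8 = -1 + (⅛)*(-48) = -1 - 6 = -7)
z(x) = 12*x (z(x) = (2*x)*6 = 12*x)
(z(b) + g(K(C(4, 0), 1)))² = (12*(-7) - 3)² = (-84 - 3)² = (-87)² = 7569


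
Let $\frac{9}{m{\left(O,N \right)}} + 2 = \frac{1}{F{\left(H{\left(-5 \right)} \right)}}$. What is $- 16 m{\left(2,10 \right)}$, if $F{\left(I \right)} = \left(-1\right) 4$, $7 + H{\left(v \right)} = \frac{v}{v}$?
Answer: $64$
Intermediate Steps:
$H{\left(v \right)} = -6$ ($H{\left(v \right)} = -7 + \frac{v}{v} = -7 + 1 = -6$)
$F{\left(I \right)} = -4$
$m{\left(O,N \right)} = -4$ ($m{\left(O,N \right)} = \frac{9}{-2 + \frac{1}{-4}} = \frac{9}{-2 - \frac{1}{4}} = \frac{9}{- \frac{9}{4}} = 9 \left(- \frac{4}{9}\right) = -4$)
$- 16 m{\left(2,10 \right)} = \left(-16\right) \left(-4\right) = 64$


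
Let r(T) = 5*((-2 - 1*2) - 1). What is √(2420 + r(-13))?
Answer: √2395 ≈ 48.939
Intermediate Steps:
r(T) = -25 (r(T) = 5*((-2 - 2) - 1) = 5*(-4 - 1) = 5*(-5) = -25)
√(2420 + r(-13)) = √(2420 - 25) = √2395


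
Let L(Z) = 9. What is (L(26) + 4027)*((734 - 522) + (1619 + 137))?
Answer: 7942848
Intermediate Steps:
(L(26) + 4027)*((734 - 522) + (1619 + 137)) = (9 + 4027)*((734 - 522) + (1619 + 137)) = 4036*(212 + 1756) = 4036*1968 = 7942848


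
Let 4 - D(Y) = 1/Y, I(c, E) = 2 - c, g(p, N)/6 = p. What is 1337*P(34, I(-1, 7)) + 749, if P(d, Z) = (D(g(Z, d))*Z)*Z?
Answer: 96425/2 ≈ 48213.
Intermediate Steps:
g(p, N) = 6*p
D(Y) = 4 - 1/Y
P(d, Z) = Z**2*(4 - 1/(6*Z)) (P(d, Z) = ((4 - 1/(6*Z))*Z)*Z = (Z*(4 - 1/(6*Z)))*Z = Z**2*(4 - 1/(6*Z)))
1337*P(34, I(-1, 7)) + 749 = 1337*((2 - 1*(-1))*(-1 + 24*(2 - 1*(-1)))/6) + 749 = 1337*((2 + 1)*(-1 + 24*(2 + 1))/6) + 749 = 1337*((1/6)*3*(-1 + 24*3)) + 749 = 1337*((1/6)*3*(-1 + 72)) + 749 = 1337*((1/6)*3*71) + 749 = 1337*(71/2) + 749 = 94927/2 + 749 = 96425/2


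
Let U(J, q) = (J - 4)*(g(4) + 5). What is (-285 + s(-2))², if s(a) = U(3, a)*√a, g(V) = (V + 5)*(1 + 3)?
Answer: 77863 + 23370*I*√2 ≈ 77863.0 + 33050.0*I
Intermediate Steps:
g(V) = 20 + 4*V (g(V) = (5 + V)*4 = 20 + 4*V)
U(J, q) = -164 + 41*J (U(J, q) = (J - 4)*((20 + 4*4) + 5) = (-4 + J)*((20 + 16) + 5) = (-4 + J)*(36 + 5) = (-4 + J)*41 = -164 + 41*J)
s(a) = -41*√a (s(a) = (-164 + 41*3)*√a = (-164 + 123)*√a = -41*√a)
(-285 + s(-2))² = (-285 - 41*I*√2)²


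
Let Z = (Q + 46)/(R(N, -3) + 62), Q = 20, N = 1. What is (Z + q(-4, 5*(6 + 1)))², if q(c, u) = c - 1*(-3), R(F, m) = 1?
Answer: 1/441 ≈ 0.0022676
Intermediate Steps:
Z = 22/21 (Z = (20 + 46)/(1 + 62) = 66/63 = 66*(1/63) = 22/21 ≈ 1.0476)
q(c, u) = 3 + c (q(c, u) = c + 3 = 3 + c)
(Z + q(-4, 5*(6 + 1)))² = (22/21 + (3 - 4))² = (22/21 - 1)² = (1/21)² = 1/441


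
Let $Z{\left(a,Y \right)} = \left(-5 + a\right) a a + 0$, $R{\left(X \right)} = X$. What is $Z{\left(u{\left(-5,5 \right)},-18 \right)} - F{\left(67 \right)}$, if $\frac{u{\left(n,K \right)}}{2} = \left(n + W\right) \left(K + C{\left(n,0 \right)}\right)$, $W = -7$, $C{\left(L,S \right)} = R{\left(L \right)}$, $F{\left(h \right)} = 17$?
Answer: $-17$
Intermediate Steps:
$C{\left(L,S \right)} = L$
$u{\left(n,K \right)} = 2 \left(-7 + n\right) \left(K + n\right)$ ($u{\left(n,K \right)} = 2 \left(n - 7\right) \left(K + n\right) = 2 \left(-7 + n\right) \left(K + n\right)$)
$Z{\left(a,Y \right)} = a^{2} \left(-5 + a\right)$ ($Z{\left(a,Y \right)} = a \left(-5 + a\right) a + 0 = a^{2} \left(-5 + a\right) + 0 = a^{2} \left(-5 + a\right)$)
$Z{\left(u{\left(-5,5 \right)},-18 \right)} - F{\left(67 \right)} = \left(\left(-14\right) 5 - -70 + 2 \left(-5\right)^{2} + 2 \cdot 5 \left(-5\right)\right)^{2} \left(-5 + \left(\left(-14\right) 5 - -70 + 2 \left(-5\right)^{2} + 2 \cdot 5 \left(-5\right)\right)\right) - 17 = \left(-70 + 70 + 2 \cdot 25 - 50\right)^{2} \left(-5 + \left(-70 + 70 + 2 \cdot 25 - 50\right)\right) - 17 = \left(-70 + 70 + 50 - 50\right)^{2} \left(-5 + \left(-70 + 70 + 50 - 50\right)\right) - 17 = 0^{2} \left(-5 + 0\right) - 17 = 0 \left(-5\right) - 17 = 0 - 17 = -17$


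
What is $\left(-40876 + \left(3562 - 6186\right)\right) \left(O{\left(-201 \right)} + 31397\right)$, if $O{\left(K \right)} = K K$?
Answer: $-3123213000$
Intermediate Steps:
$O{\left(K \right)} = K^{2}$
$\left(-40876 + \left(3562 - 6186\right)\right) \left(O{\left(-201 \right)} + 31397\right) = \left(-40876 + \left(3562 - 6186\right)\right) \left(\left(-201\right)^{2} + 31397\right) = \left(-40876 - 2624\right) \left(40401 + 31397\right) = \left(-43500\right) 71798 = -3123213000$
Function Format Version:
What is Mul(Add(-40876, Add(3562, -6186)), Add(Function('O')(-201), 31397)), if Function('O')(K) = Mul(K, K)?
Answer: -3123213000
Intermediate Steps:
Function('O')(K) = Pow(K, 2)
Mul(Add(-40876, Add(3562, -6186)), Add(Function('O')(-201), 31397)) = Mul(Add(-40876, Add(3562, -6186)), Add(Pow(-201, 2), 31397)) = Mul(Add(-40876, -2624), Add(40401, 31397)) = Mul(-43500, 71798) = -3123213000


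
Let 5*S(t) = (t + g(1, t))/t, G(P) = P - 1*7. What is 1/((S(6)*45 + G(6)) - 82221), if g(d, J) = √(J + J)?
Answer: -82213/6758977342 - 3*√3/6758977342 ≈ -1.2164e-5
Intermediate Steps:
g(d, J) = √2*√J (g(d, J) = √(2*J) = √2*√J)
G(P) = -7 + P (G(P) = P - 7 = -7 + P)
S(t) = (t + √2*√t)/(5*t) (S(t) = ((t + √2*√t)/t)/5 = (t + √2*√t)/(5*t))
1/((S(6)*45 + G(6)) - 82221) = 1/((((⅕)*(6 + √2*√6)/6)*45 + (-7 + 6)) - 82221) = 1/((((⅕)*(⅙)*(6 + 2*√3))*45 - 1) - 82221) = 1/(((⅕ + √3/15)*45 - 1) - 82221) = 1/(((9 + 3*√3) - 1) - 82221) = 1/((8 + 3*√3) - 82221) = 1/(-82213 + 3*√3)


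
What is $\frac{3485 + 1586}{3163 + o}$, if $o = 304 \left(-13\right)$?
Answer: $- \frac{5071}{789} \approx -6.4271$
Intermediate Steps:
$o = -3952$
$\frac{3485 + 1586}{3163 + o} = \frac{3485 + 1586}{3163 - 3952} = \frac{5071}{-789} = 5071 \left(- \frac{1}{789}\right) = - \frac{5071}{789}$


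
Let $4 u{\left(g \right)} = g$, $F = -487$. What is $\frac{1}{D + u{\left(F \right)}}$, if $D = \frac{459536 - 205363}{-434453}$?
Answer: $- \frac{1737812}{212595303} \approx -0.0081743$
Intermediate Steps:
$u{\left(g \right)} = \frac{g}{4}$
$D = - \frac{254173}{434453}$ ($D = 254173 \left(- \frac{1}{434453}\right) = - \frac{254173}{434453} \approx -0.58504$)
$\frac{1}{D + u{\left(F \right)}} = \frac{1}{- \frac{254173}{434453} + \frac{1}{4} \left(-487\right)} = \frac{1}{- \frac{254173}{434453} - \frac{487}{4}} = \frac{1}{- \frac{212595303}{1737812}} = - \frac{1737812}{212595303}$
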